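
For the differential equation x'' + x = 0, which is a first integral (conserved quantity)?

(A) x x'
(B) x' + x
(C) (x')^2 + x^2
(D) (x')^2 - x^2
C

A first integral I satisfies dI/dt = 0 along every solution. Differentiate each option and use the equation of motion:
(A) d/dt[x x'] = (x')^2 + x x'' = (x')^2 - x^2, not identically 0
(B) d/dt[x' + x] = x'' + x' = -x + x', not identically 0
(C) d/dt[(x')^2 + x^2] = 2x'x'' + 2x x' = 2x'(-x) + 2x x' = 0
(D) d/dt[(x')^2 - x^2] = 2x'x'' - 2x x' = -4x x', not identically 0

Only (C) has zero time-derivative. So the energy-like quantity (x')^2 + x^2 is the first integral.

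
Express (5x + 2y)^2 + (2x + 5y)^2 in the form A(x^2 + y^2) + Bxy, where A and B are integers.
29(x^2 + y^2) + 40xy

Expanding: (5x + 2y)^2 = 25x^2 + 20xy + 4y^2
(2x + 5y)^2 = 4x^2 + 20xy + 25y^2
Sum = (25+4)(x^2+y^2) + 40xy = 29(x^2 + y^2) + 40xy
This is symmetric in x and y.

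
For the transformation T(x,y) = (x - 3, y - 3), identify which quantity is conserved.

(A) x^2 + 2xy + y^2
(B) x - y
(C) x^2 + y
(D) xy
B

An expression E(x,y) is invariant under T if E(T(x,y)) = E(x,y). Here T(x,y) = (x - 3, y - 3).
Substitute the transformed coordinates into each option and compare with the original:
(A) x^2 + 2xy + y^2  ->  (x - 3)^2 + 2(x - 3)(y - 3) + (y - 3)^2 = x^2 + 2xy - 12x + y^2 - 12y + 36   [differs from x^2 + 2xy + y^2: not invariant]
(B) x - y  ->  (x - 3) - (y - 3) = x - y   [equals x - y: invariant]
(C) x^2 + y  ->  (x - 3)^2 + (y - 3) = x^2 - 6x + y + 6   [differs from x^2 + y: not invariant]
(D) xy  ->  (x - 3)(y - 3) = xy - 3x - 3y + 9   [differs from xy: not invariant]

Only option (B), x - y, is unchanged by the transformation.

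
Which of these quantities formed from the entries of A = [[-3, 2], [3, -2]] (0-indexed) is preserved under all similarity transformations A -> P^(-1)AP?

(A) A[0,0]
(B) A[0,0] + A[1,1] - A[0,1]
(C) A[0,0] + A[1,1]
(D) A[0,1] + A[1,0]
C

A[0,0] + A[1,1] is the trace of A. By the cyclic property of the trace, tr(P^(-1)AP) = tr(APP^(-1)) = tr(A), so it is the same for every matrix similar to A.

The other combinations are not similarity invariants. For example, take P = [[1, 1], [0, 1]] (det P = 1), so P^(-1) = [[1, -1], [0, 1]] and
B = P^(-1)AP = [[-6, -2], [3, 1]].
Evaluating each option on A and on B:
(A) A[0,0]: -3 for A, -6 for B -> changes
(B) A[0,0] + A[1,1] - A[0,1]: -7 for A, -3 for B -> changes
(C) A[0,0] + A[1,1]: -5 for A, -5 for B -> unchanged
(D) A[0,1] + A[1,0]: 5 for A, 1 for B -> changes

Only (C) A[0,0] + A[1,1] = -5 survives (and it does so for every P, not just this one), so it is the invariant.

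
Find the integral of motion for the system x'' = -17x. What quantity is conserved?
E = (x')^2 + 17x^2

Multiply the equation by x':
x' * x'' = -17x * x'
The left side is d/dt[(x')^2/2] and the right side is d/dt[-17x^2/2], so
d/dt[(x')^2/2 + 17x^2/2] = 0, i.e. (x')^2/2 + 17x^2/2 = constant.
Multiplying by 2, the integral of motion is E = (x')^2 + 17x^2.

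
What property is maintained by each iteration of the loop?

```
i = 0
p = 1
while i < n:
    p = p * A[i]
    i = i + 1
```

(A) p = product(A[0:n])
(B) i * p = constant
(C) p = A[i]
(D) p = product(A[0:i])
D

A loop invariant must hold before the first iteration and be re-established by every execution of the body.

(D) p = product(A[0:i]): Initially i = 0 and p = 1 = product of the empty slice A[0:0]. If p = product(A[0:i]) holds at the top of an iteration, the body sets p to product(A[0:i]) * A[i] = product(A[0:i+1]) and then i to i+1, so the property is restored. At exit i = n, giving p = product(A[0:n]).

The other options fail:
(A) p = product(A[0:n]): false before the loop (p = 1, not the full product) -- it only becomes true at exit.
(B) i * p = constant: initially i * p = 0, but after one iteration it is 1 * A[0], which is nonzero in general.
(C) p = A[i]: after the first iteration p = A[0] but i = 1; in general p is a product of several elements, not a single one.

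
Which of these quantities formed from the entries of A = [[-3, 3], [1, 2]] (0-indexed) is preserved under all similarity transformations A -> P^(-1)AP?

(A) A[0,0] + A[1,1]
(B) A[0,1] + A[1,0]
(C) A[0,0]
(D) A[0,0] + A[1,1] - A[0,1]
A

A[0,0] + A[1,1] is the trace of A. By the cyclic property of the trace, tr(P^(-1)AP) = tr(APP^(-1)) = tr(A), so it is the same for every matrix similar to A.

The other combinations are not similarity invariants. For example, take P = [[2, 1], [1, 1]] (det P = 1), so P^(-1) = [[1, -1], [-1, 2]] and
B = P^(-1)AP = [[-7, -3], [11, 6]].
Evaluating each option on A and on B:
(A) A[0,0] + A[1,1]: -1 for A, -1 for B -> unchanged
(B) A[0,1] + A[1,0]: 4 for A, 8 for B -> changes
(C) A[0,0]: -3 for A, -7 for B -> changes
(D) A[0,0] + A[1,1] - A[0,1]: -4 for A, 2 for B -> changes

Only (A) A[0,0] + A[1,1] = -1 survives (and it does so for every P, not just this one), so it is the invariant.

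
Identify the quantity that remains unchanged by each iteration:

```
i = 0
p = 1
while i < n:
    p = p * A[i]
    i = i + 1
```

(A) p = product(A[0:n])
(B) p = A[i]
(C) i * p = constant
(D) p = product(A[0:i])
D

A loop invariant must hold before the first iteration and be re-established by every execution of the body.

(D) p = product(A[0:i]): Initially i = 0 and p = 1 = product of the empty slice A[0:0]. If p = product(A[0:i]) holds at the top of an iteration, the body sets p to product(A[0:i]) * A[i] = product(A[0:i+1]) and then i to i+1, so the property is restored. At exit i = n, giving p = product(A[0:n]).

The other options fail:
(A) p = product(A[0:n]): false before the loop (p = 1, not the full product) -- it only becomes true at exit.
(B) p = A[i]: after the first iteration p = A[0] but i = 1; in general p is a product of several elements, not a single one.
(C) i * p = constant: initially i * p = 0, but after one iteration it is 1 * A[0], which is nonzero in general.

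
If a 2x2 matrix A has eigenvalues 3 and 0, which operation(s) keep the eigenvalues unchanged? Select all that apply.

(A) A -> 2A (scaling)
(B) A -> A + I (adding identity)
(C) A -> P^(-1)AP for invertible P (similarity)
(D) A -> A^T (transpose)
C and D

Eigenvalues are preserved by:
1. Similarity transformations: A -> P^(-1)AP (same characteristic polynomial)
2. Transpose: A^T has the same eigenvalues as A

Eigenvalues are NOT preserved by:
- Adding identity: eigenvalues become 3+1, 0+1
- Scaling: eigenvalues become 6, 0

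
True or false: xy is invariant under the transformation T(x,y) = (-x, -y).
True

Substitute T(x,y) = (-x, -y) into the expression and compare with the original.

Original: xy
After applying T: (-x)(-y) = xy

This is identical to the original xy, so the expression is invariant.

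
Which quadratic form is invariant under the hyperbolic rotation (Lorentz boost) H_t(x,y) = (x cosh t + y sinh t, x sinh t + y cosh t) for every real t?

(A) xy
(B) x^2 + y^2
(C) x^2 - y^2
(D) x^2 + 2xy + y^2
C

Write x' = x cosh t + y sinh t, y' = x sinh t + y cosh t and substitute into each option:
(A) xy: (x cosh t + y sinh t)(x sinh t + y cosh t) = xy(cosh^2 t + sinh^2 t) + (x^2 + y^2) sinh t cosh t = xy cosh 2t + (x^2 + y^2)(sinh 2t)/2   [not invariant for t != 0]
(B) x^2 + y^2: (x cosh t + y sinh t)^2 + (x sinh t + y cosh t)^2 = (x^2 + y^2)(cosh^2 t + sinh^2 t) + 4xy sinh t cosh t = (x^2 + y^2) cosh 2t + 2xy sinh 2t   [not invariant for t != 0]
(C) x^2 - y^2: (x cosh t + y sinh t)^2 - (x sinh t + y cosh t)^2 = x^2(cosh^2 t - sinh^2 t) + 2xy(cosh t sinh t - sinh t cosh t) + y^2(sinh^2 t - cosh^2 t) = x^2 - y^2   [invariant, using cosh^2 t - sinh^2 t = 1]
(D) x^2 + 2xy + y^2: (x' + y')^2 with x' + y' = (x + y)(cosh t + sinh t) = (x + y)e^t, so it becomes (x + y)^2 e^(2t)   [not invariant for t != 0]

Only (C) x^2 - y^2 is unchanged; it is the Minkowski form preserved by Lorentz boosts, just as x^2 + y^2 is preserved by ordinary rotations.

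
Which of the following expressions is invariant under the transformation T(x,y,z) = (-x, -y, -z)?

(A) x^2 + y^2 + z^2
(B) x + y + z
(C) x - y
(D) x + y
A

Apply T(x,y,z) = (-x, -y, -z) to each option, i.e. replace (x, y, z) by the transformed coordinates.
Substitute the transformed coordinates into each option and compare with the original:
(A) x^2 + y^2 + z^2  ->  (-x)^2 + (-y)^2 + (-z)^2 = x^2 + y^2 + z^2   [equals x^2 + y^2 + z^2: invariant]
(B) x + y + z  ->  (-x) + (-y) + (-z) = -x - y - z   [differs from x + y + z: not invariant]
(C) x - y  ->  (-x) - (-y) = -x + y   [differs from x - y: not invariant]
(D) x + y  ->  (-x) + (-y) = -x - y   [differs from x + y: not invariant]

Only option (A), x^2 + y^2 + z^2, is unchanged by the transformation.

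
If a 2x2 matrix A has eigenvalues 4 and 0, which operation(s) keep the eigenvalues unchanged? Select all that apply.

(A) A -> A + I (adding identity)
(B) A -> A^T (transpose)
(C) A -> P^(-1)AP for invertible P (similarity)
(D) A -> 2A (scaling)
B and C

Eigenvalues are preserved by:
1. Similarity transformations: A -> P^(-1)AP (same characteristic polynomial)
2. Transpose: A^T has the same eigenvalues as A

Eigenvalues are NOT preserved by:
- Adding identity: eigenvalues become 4+1, 0+1
- Scaling: eigenvalues become 8, 0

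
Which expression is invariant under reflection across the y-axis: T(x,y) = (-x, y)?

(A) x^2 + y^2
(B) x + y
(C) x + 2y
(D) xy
A

The map is reflection across the y-axis: T(x,y) = (-x, y).
Substitute the transformed coordinates into each option and compare with the original:
(A) x^2 + y^2  ->  (-x)^2 + (y)^2 = x^2 + y^2   [equals x^2 + y^2: invariant]
(B) x + y  ->  (-x) + (y) = -x + y   [differs from x + y: not invariant]
(C) x + 2y  ->  (-x) + 2(y) = -x + 2y   [differs from x + 2y: not invariant]
(D) xy  ->  (-x)(y) = -xy   [differs from xy: not invariant]

Only option (A), x^2 + y^2, is unchanged by the transformation.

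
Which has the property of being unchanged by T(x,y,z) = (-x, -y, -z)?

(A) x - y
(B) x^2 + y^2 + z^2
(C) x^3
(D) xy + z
B

Apply T(x,y,z) = (-x, -y, -z) to each option, i.e. replace (x, y, z) by the transformed coordinates.
Substitute the transformed coordinates into each option and compare with the original:
(A) x - y  ->  (-x) - (-y) = -x + y   [differs from x - y: not invariant]
(B) x^2 + y^2 + z^2  ->  (-x)^2 + (-y)^2 + (-z)^2 = x^2 + y^2 + z^2   [equals x^2 + y^2 + z^2: invariant]
(C) x^3  ->  (-x)^3 = -x^3   [differs from x^3: not invariant]
(D) xy + z  ->  (-x)(-y) + (-z) = xy - z   [differs from xy + z: not invariant]

Only option (B), x^2 + y^2 + z^2, is unchanged by the transformation.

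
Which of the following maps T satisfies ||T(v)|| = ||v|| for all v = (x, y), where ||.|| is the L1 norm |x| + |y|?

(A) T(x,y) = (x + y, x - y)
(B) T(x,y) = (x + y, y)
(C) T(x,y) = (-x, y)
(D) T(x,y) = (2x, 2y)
C

A transformation preserves a norm if ||T(v)|| = ||v|| for every v; a single vector where the norm changes rules an option out.

(A) T(x,y) = (x + y, x - y): v = (1, 0) has norm |1| + |0| = 1, but T(v) = (1, 1) has norm 2 -- not preserved.
(B) T(x,y) = (x + y, y): v = (0, 1) has norm |0| + |1| = 1, but T(v) = (1, 1) has norm 2 -- not preserved.
(C) T(x,y) = (-x, y): preserves the norm -- it only permutes the coordinates and/or flips signs, which leaves |x| + |y| unchanged.
(D) T(x,y) = (2x, 2y): v = (1, 0) has norm |1| + |0| = 1, but T(v) = (2, 0) has norm 2 -- not preserved.

Therefore the answer is (C).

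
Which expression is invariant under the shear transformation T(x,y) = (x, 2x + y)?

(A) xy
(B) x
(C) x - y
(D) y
B

Under the shear T(x,y) = (x, 2x + y):
Substitute the transformed coordinates into each option and compare with the original:
(A) xy  ->  (x)(2x + y) = 2x^2 + xy   [differs from xy: not invariant]
(B) x  ->  (x) = x   [equals x: invariant]
(C) x - y  ->  (x) - (2x + y) = -x - y   [differs from x - y: not invariant]
(D) y  ->  (2x + y) = 2x + y   [differs from y: not invariant]

Only option (B), x, is unchanged by the transformation.
A vertical shear moves points parallel to the y-axis, so the x-coordinate (and any function of x alone) is unchanged.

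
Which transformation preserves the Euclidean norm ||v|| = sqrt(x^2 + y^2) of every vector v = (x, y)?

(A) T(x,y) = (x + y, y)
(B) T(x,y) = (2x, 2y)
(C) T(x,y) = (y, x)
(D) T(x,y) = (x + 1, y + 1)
C

A transformation preserves a norm if ||T(v)|| = ||v|| for every v; a single vector where the norm changes rules an option out.

(A) T(x,y) = (x + y, y): v = (0, 1) has norm sqrt((0)^2 + (1)^2) = 1, but T(v) = (1, 1) has norm sqrt(2) -- not preserved.
(B) T(x,y) = (2x, 2y): v = (1, 0) has norm sqrt((1)^2 + (0)^2) = 1, but T(v) = (2, 0) has norm 2 -- not preserved.
(C) T(x,y) = (y, x): preserves the norm -- it is an orthogonal map (a rotation/reflection), and (y)^2 + (x)^2 simplifies to x^2 + y^2.
(D) T(x,y) = (x + 1, y + 1): v = (1, 0) has norm sqrt((1)^2 + (0)^2) = 1, but T(v) = (2, 1) has norm sqrt(5) -- not preserved.

Therefore the answer is (C).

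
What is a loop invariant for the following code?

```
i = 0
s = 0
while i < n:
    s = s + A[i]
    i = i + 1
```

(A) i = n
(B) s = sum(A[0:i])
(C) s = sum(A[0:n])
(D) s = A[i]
B

A loop invariant must hold before the first iteration and be re-established by every execution of the body.

(B) s = sum(A[0:i]): Initially i = 0 and s = 0 = sum of the empty slice A[0:0]. If s = sum(A[0:i]) holds at the top of an iteration, the body sets s to sum(A[0:i]) + A[i] = sum(A[0:i+1]) and then i to i+1, so s = sum(A[0:i]) holds again. At exit i = n, giving s = sum(A[0:n]).

The other options fail:
(A) i = n: false initially (i = 0); it is the exit condition, not an invariant.
(C) s = sum(A[0:n]): false before the loop (s = 0, not the full sum) -- it only becomes true at exit.
(D) s = A[i]: after the first iteration s = A[0] but i = 1, so s = A[i] compares s with the wrong element (and fails in general).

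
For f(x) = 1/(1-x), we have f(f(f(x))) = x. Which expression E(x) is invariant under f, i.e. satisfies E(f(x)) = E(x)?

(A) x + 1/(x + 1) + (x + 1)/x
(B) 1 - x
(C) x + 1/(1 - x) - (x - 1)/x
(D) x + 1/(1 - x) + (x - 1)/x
D

Replace x by f(x) = 1/(1 - x) in each option and simplify. As a quick numerical cross-check, also compare E(3) with E(f(3)) = E(-1/2).

(A) x + 1/(x + 1) + (x + 1)/x  ->  (1/(1 - x)) + 1/((1/(1 - x)) + 1) + ((1/(1 - x)) + 1)/(1/(1 - x)) = (-x^3 + 6x^2 - 11x + 7)/(x^2 - 3x + 2); check: E(3) = 55/12 but E(-1/2) = 1/2.   [not invariant]
(B) 1 - x  ->  1 - (1/(1 - x)) = x/(x - 1); check: E(3) = -2 but E(-1/2) = 3/2.   [not invariant]
(C) x + 1/(1 - x) - (x - 1)/x  ->  (1/(1 - x)) + 1/(1 - (1/(1 - x))) - ((1/(1 - x)) - 1)/(1/(1 - x)) = (x^2(1 - x) - x + (x - 1)^2)/(x(x - 1)); check: E(3) = 11/6 but E(-1/2) = -17/6.   [not invariant]
(D) x + 1/(1 - x) + (x - 1)/x  ->  (1/(1 - x)) + 1/(1 - (1/(1 - x))) + ((1/(1 - x)) - 1)/(1/(1 - x)), which simplifies back to x + 1/(1 - x) + (x - 1)/x; check: E(3) = 19/6, E(-1/2) = 19/6.   [invariant]

Only (D) is unchanged. Indeed f(f(x)) = 1/(1 - 1/(1-x)) = (1-x)/(-x) = (x-1)/x, so E(x) = x + f(x) + f(f(x)) is the sum over the whole 3-cycle; applying f just permutes the three terms cyclically (x -> f(x) -> f(f(x)) -> x), leaving the sum unchanged.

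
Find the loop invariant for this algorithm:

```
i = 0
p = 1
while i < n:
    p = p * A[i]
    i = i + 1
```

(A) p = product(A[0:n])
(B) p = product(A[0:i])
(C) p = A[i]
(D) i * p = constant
B

A loop invariant must hold before the first iteration and be re-established by every execution of the body.

(B) p = product(A[0:i]): Initially i = 0 and p = 1 = product of the empty slice A[0:0]. If p = product(A[0:i]) holds at the top of an iteration, the body sets p to product(A[0:i]) * A[i] = product(A[0:i+1]) and then i to i+1, so the property is restored. At exit i = n, giving p = product(A[0:n]).

The other options fail:
(A) p = product(A[0:n]): false before the loop (p = 1, not the full product) -- it only becomes true at exit.
(C) p = A[i]: after the first iteration p = A[0] but i = 1; in general p is a product of several elements, not a single one.
(D) i * p = constant: initially i * p = 0, but after one iteration it is 1 * A[0], which is nonzero in general.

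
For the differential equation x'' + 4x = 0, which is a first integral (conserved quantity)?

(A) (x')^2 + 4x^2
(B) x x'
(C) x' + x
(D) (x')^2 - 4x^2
A

A first integral I satisfies dI/dt = 0 along every solution. Differentiate each option and use the equation of motion:
(A) d/dt[(x')^2 + 4x^2] = 2x'x'' + 8x x' = 2x'(-4x) + 8x x' = 0
(B) d/dt[x x'] = (x')^2 + x x'' = (x')^2 - 4x^2, not identically 0
(C) d/dt[x' + x] = x'' + x' = -4x + x', not identically 0
(D) d/dt[(x')^2 - 4x^2] = 2x'x'' - 8x x' = -16x x', not identically 0

Only (A) has zero time-derivative. So the energy-like quantity (x')^2 + 4x^2 is the first integral.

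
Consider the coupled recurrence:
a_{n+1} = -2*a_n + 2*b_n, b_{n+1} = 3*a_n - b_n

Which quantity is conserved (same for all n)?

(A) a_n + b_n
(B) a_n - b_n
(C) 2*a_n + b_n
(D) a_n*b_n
A

Replace a_n by a_{n+1} = -2*a_n + 2*b_n and b_n by b_{n+1} = 3*a_n - b_n in each option and simplify:
(A) a_n + b_n  ->  (-2*a_n + 2*b_n) + (3*a_n - b_n) = a_n + b_n   [conserved]
(B) a_n - b_n  ->  (-2*a_n + 2*b_n) - (3*a_n - b_n) = -5*a_n + 3*b_n   [not conserved]
(C) 2*a_n + b_n  ->  2*(-2*a_n + 2*b_n) + (3*a_n - b_n) = -a_n + 3*b_n   [not conserved]
(D) a_n*b_n  ->  (-2*a_n + 2*b_n)*(3*a_n - b_n) = -6*a_n^2 + 8*a_n*b_n - 2*b_n^2   [not conserved]

Only (A) a_n + b_n returns to itself after one step, so it is the conserved quantity.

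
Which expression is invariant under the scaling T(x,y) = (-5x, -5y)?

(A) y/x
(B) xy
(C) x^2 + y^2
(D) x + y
A

Under the uniform scaling T(x,y) = (-5x, -5y):
Substitute the transformed coordinates into each option and compare with the original:
(A) y/x  ->  (-5y)/(-5x) = y/x   [equals y/x: invariant]
(B) xy  ->  (-5x)(-5y) = 25xy   [differs from xy: not invariant]
(C) x^2 + y^2  ->  (-5x)^2 + (-5y)^2 = 25x^2 + 25y^2   [differs from x^2 + y^2: not invariant]
(D) x + y  ->  (-5x) + (-5y) = -5x - 5y   [differs from x + y: not invariant]

Only option (A), y/x, is unchanged by the transformation.
The common factor -5 cancels in a ratio of coordinates, while sums, products and sums of squares pick up factors of -5 or 25.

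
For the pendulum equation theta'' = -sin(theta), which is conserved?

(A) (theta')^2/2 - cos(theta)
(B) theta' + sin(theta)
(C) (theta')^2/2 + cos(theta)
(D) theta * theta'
A

A first integral I satisfies dI/dt = 0 along every solution. Differentiate each option and use the equation of motion:
(A) d/dt[(theta')^2/2 - cos(theta)] = theta' theta'' + sin(theta) theta' = theta'(-sin(theta)) + theta' sin(theta) = 0
(B) d/dt[theta' + sin(theta)] = theta'' + cos(theta) theta' = -sin(theta) + theta' cos(theta), not identically 0
(C) d/dt[(theta')^2/2 + cos(theta)] = theta' theta'' - sin(theta) theta' = -2 theta' sin(theta), not identically 0
(D) d/dt[theta * theta'] = (theta')^2 + theta theta'' = (theta')^2 - theta sin(theta), not identically 0

Only (A) has zero time-derivative. This is the total energy: kinetic (theta')^2/2 plus potential -cos(theta).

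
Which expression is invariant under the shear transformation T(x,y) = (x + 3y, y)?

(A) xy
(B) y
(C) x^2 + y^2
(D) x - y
B

Under the shear T(x,y) = (x + 3y, y):
Substitute the transformed coordinates into each option and compare with the original:
(A) xy  ->  (x + 3y)(y) = xy + 3y^2   [differs from xy: not invariant]
(B) y  ->  (y) = y   [equals y: invariant]
(C) x^2 + y^2  ->  (x + 3y)^2 + (y)^2 = x^2 + 6xy + 10y^2   [differs from x^2 + y^2: not invariant]
(D) x - y  ->  (x + 3y) - (y) = x + 2y   [differs from x - y: not invariant]

Only option (B), y, is unchanged by the transformation.
A horizontal shear moves points parallel to the x-axis, so the y-coordinate (and any function of y alone) is unchanged.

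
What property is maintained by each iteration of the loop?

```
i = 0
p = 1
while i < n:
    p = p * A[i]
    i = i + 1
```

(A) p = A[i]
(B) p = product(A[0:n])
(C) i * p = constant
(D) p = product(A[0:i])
D

A loop invariant must hold before the first iteration and be re-established by every execution of the body.

(D) p = product(A[0:i]): Initially i = 0 and p = 1 = product of the empty slice A[0:0]. If p = product(A[0:i]) holds at the top of an iteration, the body sets p to product(A[0:i]) * A[i] = product(A[0:i+1]) and then i to i+1, so the property is restored. At exit i = n, giving p = product(A[0:n]).

The other options fail:
(A) p = A[i]: after the first iteration p = A[0] but i = 1; in general p is a product of several elements, not a single one.
(B) p = product(A[0:n]): false before the loop (p = 1, not the full product) -- it only becomes true at exit.
(C) i * p = constant: initially i * p = 0, but after one iteration it is 1 * A[0], which is nonzero in general.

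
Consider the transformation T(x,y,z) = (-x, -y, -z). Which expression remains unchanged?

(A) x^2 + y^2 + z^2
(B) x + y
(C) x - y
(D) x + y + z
A

Apply T(x,y,z) = (-x, -y, -z) to each option, i.e. replace (x, y, z) by the transformed coordinates.
Substitute the transformed coordinates into each option and compare with the original:
(A) x^2 + y^2 + z^2  ->  (-x)^2 + (-y)^2 + (-z)^2 = x^2 + y^2 + z^2   [equals x^2 + y^2 + z^2: invariant]
(B) x + y  ->  (-x) + (-y) = -x - y   [differs from x + y: not invariant]
(C) x - y  ->  (-x) - (-y) = -x + y   [differs from x - y: not invariant]
(D) x + y + z  ->  (-x) + (-y) + (-z) = -x - y - z   [differs from x + y + z: not invariant]

Only option (A), x^2 + y^2 + z^2, is unchanged by the transformation.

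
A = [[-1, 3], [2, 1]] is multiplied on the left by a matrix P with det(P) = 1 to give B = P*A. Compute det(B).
-7

By the multiplicative property of determinants, det(B) = det(P*A) = det(P) * det(A) = det(A),
so the determinant is invariant under multiplication by any determinant-1 matrix; we just need det(A).

det(A) = (-1)(1) - (3)(2) = -1 - 6 = -7

Therefore det(B) = 1 * (-7) = -7.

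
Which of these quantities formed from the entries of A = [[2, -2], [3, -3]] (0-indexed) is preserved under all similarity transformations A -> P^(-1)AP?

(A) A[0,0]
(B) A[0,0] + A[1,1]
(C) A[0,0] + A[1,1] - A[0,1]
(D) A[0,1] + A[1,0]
B

A[0,0] + A[1,1] is the trace of A. By the cyclic property of the trace, tr(P^(-1)AP) = tr(APP^(-1)) = tr(A), so it is the same for every matrix similar to A.

The other combinations are not similarity invariants. For example, take P = [[1, 2], [0, 1]] (det P = 1), so P^(-1) = [[1, -2], [0, 1]] and
B = P^(-1)AP = [[-4, -4], [3, 3]].
Evaluating each option on A and on B:
(A) A[0,0]: 2 for A, -4 for B -> changes
(B) A[0,0] + A[1,1]: -1 for A, -1 for B -> unchanged
(C) A[0,0] + A[1,1] - A[0,1]: 1 for A, 3 for B -> changes
(D) A[0,1] + A[1,0]: 1 for A, -1 for B -> changes

Only (B) A[0,0] + A[1,1] = -1 survives (and it does so for every P, not just this one), so it is the invariant.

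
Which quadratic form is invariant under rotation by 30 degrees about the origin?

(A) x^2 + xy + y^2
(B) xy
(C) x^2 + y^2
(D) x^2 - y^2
C

Rotation by 30 degrees sends (x, y) to (sqrt(3)x/2 - y/2, x/2 + sqrt(3)y/2).
Substitute the transformed coordinates into each option and compare with the original:
(A) x^2 + xy + y^2  ->  (sqrt(3)x/2 - y/2)^2 + (sqrt(3)x/2 - y/2)(x/2 + sqrt(3)y/2) + (x/2 + sqrt(3)y/2)^2 = sqrt(3)x^2/4 + x^2 + xy/2 - sqrt(3)y^2/4 + y^2   [differs from x^2 + xy + y^2: not invariant]
(B) xy  ->  (sqrt(3)x/2 - y/2)(x/2 + sqrt(3)y/2) = sqrt(3)x^2/4 + xy/2 - sqrt(3)y^2/4   [differs from xy: not invariant]
(C) x^2 + y^2  ->  (sqrt(3)x/2 - y/2)^2 + (x/2 + sqrt(3)y/2)^2 = x^2 + y^2   [equals x^2 + y^2: invariant]
(D) x^2 - y^2  ->  (sqrt(3)x/2 - y/2)^2 - (x/2 + sqrt(3)y/2)^2 = x^2/2 - sqrt(3)xy - y^2/2   [differs from x^2 - y^2: not invariant]

Only option (C), x^2 + y^2, is unchanged by the transformation.
x^2 + y^2 is the squared distance from the origin, which rotations preserve.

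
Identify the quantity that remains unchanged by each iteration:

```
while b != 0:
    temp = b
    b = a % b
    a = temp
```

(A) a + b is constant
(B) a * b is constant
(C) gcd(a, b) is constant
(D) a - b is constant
C

A loop invariant must hold before the first iteration and be re-established by every execution of the body.

(C) gcd(a, b) is constant: One iteration replaces (a, b) by (b, a mod b). Since a mod b = a - q*b for an integer q, any common divisor of a and b divides b and a mod b, and conversely; hence gcd(b, a mod b) = gcd(a, b). For instance (13, 9) -> (9, 4) keeps gcd = 1. At exit b = 0 and a = gcd of the original inputs.

The other options fail:
(A) a + b is constant: e.g. (a, b) = (13, 9) -> (9, 4): the sum goes from 22 to 13.
(B) a * b is constant: e.g. (a, b) = (13, 9) -> (9, 4): the product goes from 117 to 36.
(D) a - b is constant: e.g. (a, b) = (13, 9) -> (9, 4): the difference goes from 4 to 5.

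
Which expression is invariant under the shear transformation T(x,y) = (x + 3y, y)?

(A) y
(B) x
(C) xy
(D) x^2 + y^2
A

Under the shear T(x,y) = (x + 3y, y):
Substitute the transformed coordinates into each option and compare with the original:
(A) y  ->  (y) = y   [equals y: invariant]
(B) x  ->  (x + 3y) = x + 3y   [differs from x: not invariant]
(C) xy  ->  (x + 3y)(y) = xy + 3y^2   [differs from xy: not invariant]
(D) x^2 + y^2  ->  (x + 3y)^2 + (y)^2 = x^2 + 6xy + 10y^2   [differs from x^2 + y^2: not invariant]

Only option (A), y, is unchanged by the transformation.
A horizontal shear moves points parallel to the x-axis, so the y-coordinate (and any function of y alone) is unchanged.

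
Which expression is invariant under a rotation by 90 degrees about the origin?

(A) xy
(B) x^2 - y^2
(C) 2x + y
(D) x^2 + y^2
D

A rotation by 90 degrees sends (x, y) to (-y, x).
Substitute the transformed coordinates into each option and compare with the original:
(A) xy  ->  (-y)(x) = -xy   [differs from xy: not invariant]
(B) x^2 - y^2  ->  (-y)^2 - (x)^2 = -x^2 + y^2   [differs from x^2 - y^2: not invariant]
(C) 2x + y  ->  2(-y) + (x) = x - 2y   [differs from 2x + y: not invariant]
(D) x^2 + y^2  ->  (-y)^2 + (x)^2 = x^2 + y^2   [equals x^2 + y^2: invariant]

Only option (D), x^2 + y^2, is unchanged by the transformation.
Geometrically, x^2 + y^2 is the squared distance from the origin, which every rotation about the origin preserves.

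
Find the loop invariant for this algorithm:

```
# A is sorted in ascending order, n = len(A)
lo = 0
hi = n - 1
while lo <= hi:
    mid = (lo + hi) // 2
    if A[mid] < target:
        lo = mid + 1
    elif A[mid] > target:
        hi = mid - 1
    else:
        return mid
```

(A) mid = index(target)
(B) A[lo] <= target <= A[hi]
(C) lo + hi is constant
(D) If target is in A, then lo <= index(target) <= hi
D

A loop invariant must hold before the first iteration and be re-established by every execution of the body.

(D) If target is in A, then lo <= index(target) <= hi: Before the loop [lo, hi] = [0, n-1] covers every index. When A[mid] < target, sortedness puts target strictly to the right of mid, so setting lo = mid + 1 keeps index(target) in [lo, hi]; symmetrically for hi = mid - 1. Hence 'if target is in A then lo <= index(target) <= hi' holds after every iteration, and when lo > hi it proves target is absent.

The other options fail:
(A) mid = index(target): mid is just the current probe; it equals index(target) only on the iteration that returns.
(B) A[lo] <= target <= A[hi]: fails when target is not in A (e.g. target < A[0] already violates it before the loop), so it is not maintained in general.
(C) lo + hi is constant: each iteration moves exactly one of lo, hi, so lo + hi changes (e.g. 0 + (n-1) becomes (mid+1) + (n-1)).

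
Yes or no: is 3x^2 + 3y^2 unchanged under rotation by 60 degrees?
Yes

Applying rotation by 60 degrees: x' = x*cos(60 degrees) - y*sin(60 degrees) = x/2 - sqrt(3)y/2, y' = x*sin(60 degrees) + y*cos(60 degrees) = sqrt(3)x/2 + y/2

Substituting into 3x^2 + 3y^2:
3(x/2 - sqrt(3)y/2)^2 + 3(sqrt(3)x/2 + y/2)^2
= 3x^2 + 3y^2

This equals the original expression 3x^2 + 3y^2, so it IS invariant.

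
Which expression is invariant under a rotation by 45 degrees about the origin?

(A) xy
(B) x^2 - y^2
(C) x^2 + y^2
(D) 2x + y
C

A rotation by 45 degrees sends (x, y) to (sqrt(2)x/2 - sqrt(2)y/2, sqrt(2)x/2 + sqrt(2)y/2).
Substitute the transformed coordinates into each option and compare with the original:
(A) xy  ->  (sqrt(2)x/2 - sqrt(2)y/2)(sqrt(2)x/2 + sqrt(2)y/2) = x^2/2 - y^2/2   [differs from xy: not invariant]
(B) x^2 - y^2  ->  (sqrt(2)x/2 - sqrt(2)y/2)^2 - (sqrt(2)x/2 + sqrt(2)y/2)^2 = -2xy   [differs from x^2 - y^2: not invariant]
(C) x^2 + y^2  ->  (sqrt(2)x/2 - sqrt(2)y/2)^2 + (sqrt(2)x/2 + sqrt(2)y/2)^2 = x^2 + y^2   [equals x^2 + y^2: invariant]
(D) 2x + y  ->  2(sqrt(2)x/2 - sqrt(2)y/2) + (sqrt(2)x/2 + sqrt(2)y/2) = 3sqrt(2)x/2 - sqrt(2)y/2   [differs from 2x + y: not invariant]

Only option (C), x^2 + y^2, is unchanged by the transformation.
Geometrically, x^2 + y^2 is the squared distance from the origin, which every rotation about the origin preserves.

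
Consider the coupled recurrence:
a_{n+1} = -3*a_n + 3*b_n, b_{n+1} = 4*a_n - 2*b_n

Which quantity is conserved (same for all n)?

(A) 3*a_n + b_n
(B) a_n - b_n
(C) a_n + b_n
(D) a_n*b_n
C

Replace a_n by a_{n+1} = -3*a_n + 3*b_n and b_n by b_{n+1} = 4*a_n - 2*b_n in each option and simplify:
(A) 3*a_n + b_n  ->  3*(-3*a_n + 3*b_n) + (4*a_n - 2*b_n) = -5*a_n + 7*b_n   [not conserved]
(B) a_n - b_n  ->  (-3*a_n + 3*b_n) - (4*a_n - 2*b_n) = -7*a_n + 5*b_n   [not conserved]
(C) a_n + b_n  ->  (-3*a_n + 3*b_n) + (4*a_n - 2*b_n) = a_n + b_n   [conserved]
(D) a_n*b_n  ->  (-3*a_n + 3*b_n)*(4*a_n - 2*b_n) = -12*a_n^2 + 18*a_n*b_n - 6*b_n^2   [not conserved]

Only (C) a_n + b_n returns to itself after one step, so it is the conserved quantity.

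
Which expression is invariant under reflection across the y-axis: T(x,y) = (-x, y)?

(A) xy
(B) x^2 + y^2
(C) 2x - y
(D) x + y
B

The map is reflection across the y-axis: T(x,y) = (-x, y).
Substitute the transformed coordinates into each option and compare with the original:
(A) xy  ->  (-x)(y) = -xy   [differs from xy: not invariant]
(B) x^2 + y^2  ->  (-x)^2 + (y)^2 = x^2 + y^2   [equals x^2 + y^2: invariant]
(C) 2x - y  ->  2(-x) - (y) = -2x - y   [differs from 2x - y: not invariant]
(D) x + y  ->  (-x) + (y) = -x + y   [differs from x + y: not invariant]

Only option (B), x^2 + y^2, is unchanged by the transformation.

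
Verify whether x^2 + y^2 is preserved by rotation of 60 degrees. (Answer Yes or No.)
Yes

Applying rotation by 60 degrees: x' = x*cos(60 degrees) - y*sin(60 degrees) = x/2 - sqrt(3)y/2, y' = x*sin(60 degrees) + y*cos(60 degrees) = sqrt(3)x/2 + y/2

Substituting into x^2 + y^2:
(x/2 - sqrt(3)y/2)^2 + (sqrt(3)x/2 + y/2)^2
= x^2 + y^2

This equals the original expression x^2 + y^2, so it IS invariant.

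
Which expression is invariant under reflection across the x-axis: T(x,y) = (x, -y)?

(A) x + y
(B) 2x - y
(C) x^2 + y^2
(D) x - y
C

The map is reflection across the x-axis: T(x,y) = (x, -y).
Substitute the transformed coordinates into each option and compare with the original:
(A) x + y  ->  (x) + (-y) = x - y   [differs from x + y: not invariant]
(B) 2x - y  ->  2(x) - (-y) = 2x + y   [differs from 2x - y: not invariant]
(C) x^2 + y^2  ->  (x)^2 + (-y)^2 = x^2 + y^2   [equals x^2 + y^2: invariant]
(D) x - y  ->  (x) - (-y) = x + y   [differs from x - y: not invariant]

Only option (C), x^2 + y^2, is unchanged by the transformation.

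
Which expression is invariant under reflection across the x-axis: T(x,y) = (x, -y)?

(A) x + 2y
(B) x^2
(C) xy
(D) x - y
B

The map is reflection across the x-axis: T(x,y) = (x, -y).
Substitute the transformed coordinates into each option and compare with the original:
(A) x + 2y  ->  (x) + 2(-y) = x - 2y   [differs from x + 2y: not invariant]
(B) x^2  ->  (x)^2 = x^2   [equals x^2: invariant]
(C) xy  ->  (x)(-y) = -xy   [differs from xy: not invariant]
(D) x - y  ->  (x) - (-y) = x + y   [differs from x - y: not invariant]

Only option (B), x^2, is unchanged by the transformation.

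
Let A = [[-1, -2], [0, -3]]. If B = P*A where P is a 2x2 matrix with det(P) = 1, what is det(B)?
3

By the multiplicative property of determinants, det(B) = det(P*A) = det(P) * det(A) = det(A),
so the determinant is invariant under multiplication by any determinant-1 matrix; we just need det(A).

det(A) = (-1)(-3) - (-2)(0) = 3 - 0 = 3

Therefore det(B) = 1 * 3 = 3.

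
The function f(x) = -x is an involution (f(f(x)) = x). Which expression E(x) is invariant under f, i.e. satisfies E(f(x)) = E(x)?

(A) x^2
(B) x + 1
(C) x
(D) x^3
A

Replace x by f(x) = -x in each option and simplify. As a quick numerical cross-check, also compare E(4) with E(f(4)) = E(-4).

(A) x^2  ->  (-x)^2, which simplifies back to x^2; check: E(4) = 16, E(-4) = 16.   [invariant]
(B) x + 1  ->  (-x) + 1 = 1 - x; check: E(4) = 5 but E(-4) = -3.   [not invariant]
(C) x  ->  (-x) = -x; check: E(4) = 4 but E(-4) = -4.   [not invariant]
(D) x^3  ->  (-x)^3 = -x^3; check: E(4) = 64 but E(-4) = -64.   [not invariant]

Only (A) is unchanged. E is symmetric under swapping x with f(x) = -x, which is exactly what an involution does.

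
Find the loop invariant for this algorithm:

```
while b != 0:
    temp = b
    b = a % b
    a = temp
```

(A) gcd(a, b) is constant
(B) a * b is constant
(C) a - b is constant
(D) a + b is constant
A

A loop invariant must hold before the first iteration and be re-established by every execution of the body.

(A) gcd(a, b) is constant: One iteration replaces (a, b) by (b, a mod b). Since a mod b = a - q*b for an integer q, any common divisor of a and b divides b and a mod b, and conversely; hence gcd(b, a mod b) = gcd(a, b). For instance (38, 9) -> (9, 2) keeps gcd = 1. At exit b = 0 and a = gcd of the original inputs.

The other options fail:
(B) a * b is constant: e.g. (a, b) = (38, 9) -> (9, 2): the product goes from 342 to 18.
(C) a - b is constant: e.g. (a, b) = (38, 9) -> (9, 2): the difference goes from 29 to 7.
(D) a + b is constant: e.g. (a, b) = (38, 9) -> (9, 2): the sum goes from 47 to 11.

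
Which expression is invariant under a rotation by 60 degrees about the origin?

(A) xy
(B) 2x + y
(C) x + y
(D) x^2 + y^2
D

A rotation by 60 degrees sends (x, y) to (x/2 - sqrt(3)y/2, sqrt(3)x/2 + y/2).
Substitute the transformed coordinates into each option and compare with the original:
(A) xy  ->  (x/2 - sqrt(3)y/2)(sqrt(3)x/2 + y/2) = sqrt(3)x^2/4 - xy/2 - sqrt(3)y^2/4   [differs from xy: not invariant]
(B) 2x + y  ->  2(x/2 - sqrt(3)y/2) + (sqrt(3)x/2 + y/2) = sqrt(3)x/2 + x - sqrt(3)y + y/2   [differs from 2x + y: not invariant]
(C) x + y  ->  (x/2 - sqrt(3)y/2) + (sqrt(3)x/2 + y/2) = x/2 + sqrt(3)x/2 - sqrt(3)y/2 + y/2   [differs from x + y: not invariant]
(D) x^2 + y^2  ->  (x/2 - sqrt(3)y/2)^2 + (sqrt(3)x/2 + y/2)^2 = x^2 + y^2   [equals x^2 + y^2: invariant]

Only option (D), x^2 + y^2, is unchanged by the transformation.
Geometrically, x^2 + y^2 is the squared distance from the origin, which every rotation about the origin preserves.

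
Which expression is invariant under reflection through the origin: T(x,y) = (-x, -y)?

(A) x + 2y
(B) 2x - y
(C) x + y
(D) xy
D

The map is reflection through the origin: T(x,y) = (-x, -y).
Substitute the transformed coordinates into each option and compare with the original:
(A) x + 2y  ->  (-x) + 2(-y) = -x - 2y   [differs from x + 2y: not invariant]
(B) 2x - y  ->  2(-x) - (-y) = -2x + y   [differs from 2x - y: not invariant]
(C) x + y  ->  (-x) + (-y) = -x - y   [differs from x + y: not invariant]
(D) xy  ->  (-x)(-y) = xy   [equals xy: invariant]

Only option (D), xy, is unchanged by the transformation.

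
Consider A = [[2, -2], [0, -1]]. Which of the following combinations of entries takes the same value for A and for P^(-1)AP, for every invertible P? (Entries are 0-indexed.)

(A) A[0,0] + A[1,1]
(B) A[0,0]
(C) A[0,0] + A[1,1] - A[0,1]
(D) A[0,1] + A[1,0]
A

A[0,0] + A[1,1] is the trace of A. By the cyclic property of the trace, tr(P^(-1)AP) = tr(APP^(-1)) = tr(A), so it is the same for every matrix similar to A.

The other combinations are not similarity invariants. For example, take P = [[2, 1], [1, 1]] (det P = 1), so P^(-1) = [[1, -1], [-1, 2]] and
B = P^(-1)AP = [[3, 1], [-4, -2]].
Evaluating each option on A and on B:
(A) A[0,0] + A[1,1]: 1 for A, 1 for B -> unchanged
(B) A[0,0]: 2 for A, 3 for B -> changes
(C) A[0,0] + A[1,1] - A[0,1]: 3 for A, 0 for B -> changes
(D) A[0,1] + A[1,0]: -2 for A, -3 for B -> changes

Only (A) A[0,0] + A[1,1] = 1 survives (and it does so for every P, not just this one), so it is the invariant.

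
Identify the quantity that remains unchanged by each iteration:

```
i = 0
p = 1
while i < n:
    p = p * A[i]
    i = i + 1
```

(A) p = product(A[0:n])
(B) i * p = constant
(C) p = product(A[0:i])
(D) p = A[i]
C

A loop invariant must hold before the first iteration and be re-established by every execution of the body.

(C) p = product(A[0:i]): Initially i = 0 and p = 1 = product of the empty slice A[0:0]. If p = product(A[0:i]) holds at the top of an iteration, the body sets p to product(A[0:i]) * A[i] = product(A[0:i+1]) and then i to i+1, so the property is restored. At exit i = n, giving p = product(A[0:n]).

The other options fail:
(A) p = product(A[0:n]): false before the loop (p = 1, not the full product) -- it only becomes true at exit.
(B) i * p = constant: initially i * p = 0, but after one iteration it is 1 * A[0], which is nonzero in general.
(D) p = A[i]: after the first iteration p = A[0] but i = 1; in general p is a product of several elements, not a single one.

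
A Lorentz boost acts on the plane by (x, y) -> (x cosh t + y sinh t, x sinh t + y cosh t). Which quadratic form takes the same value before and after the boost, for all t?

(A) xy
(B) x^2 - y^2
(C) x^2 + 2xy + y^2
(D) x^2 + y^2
B

Write x' = x cosh t + y sinh t, y' = x sinh t + y cosh t and substitute into each option:
(A) xy: (x cosh t + y sinh t)(x sinh t + y cosh t) = xy(cosh^2 t + sinh^2 t) + (x^2 + y^2) sinh t cosh t = xy cosh 2t + (x^2 + y^2)(sinh 2t)/2   [not invariant for t != 0]
(B) x^2 - y^2: (x cosh t + y sinh t)^2 - (x sinh t + y cosh t)^2 = x^2(cosh^2 t - sinh^2 t) + 2xy(cosh t sinh t - sinh t cosh t) + y^2(sinh^2 t - cosh^2 t) = x^2 - y^2   [invariant, using cosh^2 t - sinh^2 t = 1]
(C) x^2 + 2xy + y^2: (x' + y')^2 with x' + y' = (x + y)(cosh t + sinh t) = (x + y)e^t, so it becomes (x + y)^2 e^(2t)   [not invariant for t != 0]
(D) x^2 + y^2: (x cosh t + y sinh t)^2 + (x sinh t + y cosh t)^2 = (x^2 + y^2)(cosh^2 t + sinh^2 t) + 4xy sinh t cosh t = (x^2 + y^2) cosh 2t + 2xy sinh 2t   [not invariant for t != 0]

Only (B) x^2 - y^2 is unchanged; it is the Minkowski form preserved by Lorentz boosts, just as x^2 + y^2 is preserved by ordinary rotations.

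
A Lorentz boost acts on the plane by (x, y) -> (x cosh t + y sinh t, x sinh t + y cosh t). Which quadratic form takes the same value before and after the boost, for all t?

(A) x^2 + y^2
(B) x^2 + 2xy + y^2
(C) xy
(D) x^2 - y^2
D

Write x' = x cosh t + y sinh t, y' = x sinh t + y cosh t and substitute into each option:
(A) x^2 + y^2: (x cosh t + y sinh t)^2 + (x sinh t + y cosh t)^2 = (x^2 + y^2)(cosh^2 t + sinh^2 t) + 4xy sinh t cosh t = (x^2 + y^2) cosh 2t + 2xy sinh 2t   [not invariant for t != 0]
(B) x^2 + 2xy + y^2: (x' + y')^2 with x' + y' = (x + y)(cosh t + sinh t) = (x + y)e^t, so it becomes (x + y)^2 e^(2t)   [not invariant for t != 0]
(C) xy: (x cosh t + y sinh t)(x sinh t + y cosh t) = xy(cosh^2 t + sinh^2 t) + (x^2 + y^2) sinh t cosh t = xy cosh 2t + (x^2 + y^2)(sinh 2t)/2   [not invariant for t != 0]
(D) x^2 - y^2: (x cosh t + y sinh t)^2 - (x sinh t + y cosh t)^2 = x^2(cosh^2 t - sinh^2 t) + 2xy(cosh t sinh t - sinh t cosh t) + y^2(sinh^2 t - cosh^2 t) = x^2 - y^2   [invariant, using cosh^2 t - sinh^2 t = 1]

Only (D) x^2 - y^2 is unchanged; it is the Minkowski form preserved by Lorentz boosts, just as x^2 + y^2 is preserved by ordinary rotations.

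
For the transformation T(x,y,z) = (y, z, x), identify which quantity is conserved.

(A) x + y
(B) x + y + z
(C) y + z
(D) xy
B

Apply T(x,y,z) = (y, z, x) to each option, i.e. replace (x, y, z) by the transformed coordinates.
Substitute the transformed coordinates into each option and compare with the original:
(A) x + y  ->  (y) + (z) = y + z   [differs from x + y: not invariant]
(B) x + y + z  ->  (y) + (z) + (x) = x + y + z   [equals x + y + z: invariant]
(C) y + z  ->  (z) + (x) = x + z   [differs from y + z: not invariant]
(D) xy  ->  (y)(z) = yz   [differs from xy: not invariant]

Only option (B), x + y + z, is unchanged by the transformation.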